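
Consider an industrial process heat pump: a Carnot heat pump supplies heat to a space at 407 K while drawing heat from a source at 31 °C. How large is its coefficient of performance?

COP_HP ≈ 3.96

T_C = 31 °C → 31 + 273.15 = 304.15 K.
Reversible heating COP: COP_HP = T_H/(T_H − T_C) = 407.00/(407.00 − 304.15) = 3.96.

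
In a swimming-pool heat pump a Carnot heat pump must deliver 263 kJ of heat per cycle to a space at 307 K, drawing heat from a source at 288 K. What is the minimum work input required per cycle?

W_in ≈ 16.3 kJ

The Carnot heat-pump COP is COP_HP = T_H/(T_H − T_C) = 307.00/19.00 = 16.1579.
W = Q_H/COP_HP = 263/16.1579 = 16.3 kJ.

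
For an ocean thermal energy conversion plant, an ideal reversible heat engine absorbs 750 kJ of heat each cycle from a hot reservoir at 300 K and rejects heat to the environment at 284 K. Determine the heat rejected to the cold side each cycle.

For a reversible engine, η = 1 − T_C/T_H = 1 − 284.00/300.00 = 0.0533.
For a reversible cycle Q_C/Q_H = T_C/T_H, so Q_C = 750 × 284.00/300.00 = 710 kJ.

Q_C ≈ 710 kJ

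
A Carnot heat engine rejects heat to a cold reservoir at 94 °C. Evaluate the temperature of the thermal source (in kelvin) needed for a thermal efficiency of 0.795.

T_H ≈ 1790 K

T_C = 94 °C → 94 + 273.15 = 367.15 K.
From η = 1 − T_C/T_H, solving for T_H gives T_H = T_C/(1 − η) = 367.15/(1 − 0.795) = 1790 K.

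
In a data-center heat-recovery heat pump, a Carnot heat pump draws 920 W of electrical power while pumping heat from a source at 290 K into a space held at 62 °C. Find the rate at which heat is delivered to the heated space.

T_H = 62 °C → 62 + 273.15 = 335.15 K.
Reversible heating COP: COP_HP = T_H/(T_H − T_C) = 335.15/45.15 = 7.4230.
Q_H = COP_HP · W = 7.4230 × 920 = 6830 W.

Q̇_H ≈ 6830 W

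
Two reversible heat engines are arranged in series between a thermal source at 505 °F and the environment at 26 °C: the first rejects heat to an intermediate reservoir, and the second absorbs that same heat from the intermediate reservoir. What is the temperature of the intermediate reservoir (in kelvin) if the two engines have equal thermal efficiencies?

T_H = 505 °F → (505 − 32) × 5/9 = 262.78 °C = 535.93 K.
T_C = 26 °C → 26 + 273.15 = 299.15 K.
Equal efficiencies require 1 − T_m/T_H = 1 − T_C/T_m, i.e. T_m/T_H = T_C/T_m, so T_m = √(T_H·T_C) = √(535.93 × 299.15) = 400.4 K.

T_m ≈ 400.4 K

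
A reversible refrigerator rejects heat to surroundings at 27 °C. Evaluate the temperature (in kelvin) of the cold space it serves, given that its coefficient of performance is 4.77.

T_C ≈ 248.1 K

T_H = 27 °C → 27 + 273.15 = 300.15 K.
COP_R = T_C/(T_H − T_C) ⇒ T_C = T_H·COP_R/(1 + COP_R) = 300.15 × 4.77/(1 + 4.77) = 248.1 K.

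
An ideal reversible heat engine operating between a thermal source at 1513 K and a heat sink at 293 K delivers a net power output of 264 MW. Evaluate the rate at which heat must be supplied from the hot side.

The Carnot efficiency is η = 1 − T_C/T_H = 1 − 293.00/1513.00 = 0.8063.
Q_H = W/η = 264/0.8063 = 327 MW.

Q̇_H ≈ 327 MW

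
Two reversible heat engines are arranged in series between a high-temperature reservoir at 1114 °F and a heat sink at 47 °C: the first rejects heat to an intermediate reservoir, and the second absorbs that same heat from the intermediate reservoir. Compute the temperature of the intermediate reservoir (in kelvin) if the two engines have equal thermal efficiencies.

T_H = 1114 °F → (1114 − 32) × 5/9 = 601.11 °C = 874.26 K.
T_C = 47 °C → 47 + 273.15 = 320.15 K.
Equal efficiencies require 1 − T_m/T_H = 1 − T_C/T_m, i.e. T_m/T_H = T_C/T_m, so T_m = √(T_H·T_C) = √(874.26 × 320.15) = 529 K.

T_m ≈ 529 K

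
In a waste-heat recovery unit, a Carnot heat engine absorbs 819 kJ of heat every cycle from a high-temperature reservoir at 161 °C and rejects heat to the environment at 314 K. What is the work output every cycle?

W ≈ 227 kJ

T_H = 161 °C → 161 + 273.15 = 434.15 K.
For a reversible engine, η = 1 − T_C/T_H = 1 − 314.00/434.15 = 0.2767.
W = η·Q_H = 0.2767 × 819 = 227 kJ.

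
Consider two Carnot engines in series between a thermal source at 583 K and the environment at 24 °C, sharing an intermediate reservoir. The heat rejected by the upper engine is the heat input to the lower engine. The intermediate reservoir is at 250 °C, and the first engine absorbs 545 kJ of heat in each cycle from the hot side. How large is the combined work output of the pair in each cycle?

T_C = 24 °C → 24 + 273.15 = 297.15 K.
Two reversible stages in series are equivalent to a single Carnot engine between T_H and T_C, so η_total = 1 − T_C/T_H = 1 − 297.15/583.00 = 0.4903.
W_total = η_total · Q_H = 0.4903 × 545 = 267 kJ.

W_total ≈ 267 kJ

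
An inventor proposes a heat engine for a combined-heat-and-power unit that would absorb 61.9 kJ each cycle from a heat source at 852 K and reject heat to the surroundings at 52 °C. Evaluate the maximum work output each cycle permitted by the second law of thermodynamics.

W_max ≈ 38.3 kJ

T_C = 52 °C → 52 + 273.15 = 325.15 K.
No engine can exceed the Carnot limit: η_max = 1 − T_C/T_H = 1 − 325.15/852.00 = 0.6184.
W_max = η_max · Q_H = 0.6184 × 61.9 = 38.3 kJ.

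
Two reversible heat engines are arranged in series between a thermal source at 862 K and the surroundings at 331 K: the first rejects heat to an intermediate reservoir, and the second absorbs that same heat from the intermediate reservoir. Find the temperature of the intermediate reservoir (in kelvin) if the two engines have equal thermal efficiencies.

T_m ≈ 534 K

Equal efficiencies require 1 − T_m/T_H = 1 − T_C/T_m, i.e. T_m/T_H = T_C/T_m, so T_m = √(T_H·T_C) = √(862.00 × 331.00) = 534 K.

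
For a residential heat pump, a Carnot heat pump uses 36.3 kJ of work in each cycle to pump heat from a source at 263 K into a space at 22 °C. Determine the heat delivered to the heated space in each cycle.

T_H = 22 °C → 22 + 273.15 = 295.15 K.
COP_HP = T_H/(T_H − T_C) = 295.15/32.15 = 9.1804.
Q_H = COP_HP · W = 9.1804 × 36.3 = 333.2 kJ.

Q_H ≈ 333.2 kJ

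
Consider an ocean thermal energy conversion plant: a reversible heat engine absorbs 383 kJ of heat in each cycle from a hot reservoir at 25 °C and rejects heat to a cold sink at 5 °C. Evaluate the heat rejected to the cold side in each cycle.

Q_C ≈ 357.3 kJ

T_H = 25 °C → 25 + 273.15 = 298.15 K.
T_C = 5 °C → 5 + 273.15 = 278.15 K.
For a reversible engine, η = 1 − T_C/T_H = 1 − 278.15/298.15 = 0.0671.
For a reversible cycle Q_C/Q_H = T_C/T_H, so Q_C = 383 × 278.15/298.15 = 357.3 kJ.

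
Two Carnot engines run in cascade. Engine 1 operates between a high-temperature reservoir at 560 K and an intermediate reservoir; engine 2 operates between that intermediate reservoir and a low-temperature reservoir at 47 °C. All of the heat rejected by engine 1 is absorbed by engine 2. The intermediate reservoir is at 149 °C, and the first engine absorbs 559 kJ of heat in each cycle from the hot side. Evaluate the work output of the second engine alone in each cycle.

W₂ ≈ 102 kJ

T_C = 47 °C → 47 + 273.15 = 320.15 K.
T_m = 149 °C → 149 + 273.15 = 422.15 K.
Heat entering the second stage: Q_m = Q_H·(T_m/T_H) = 559 × 422.15/560.00 = 421 kJ.
Second-stage efficiency η₂ = 1 − T_C/T_m = 1 − 320.15/422.15 = 0.2416, so W₂ = η₂·Q_m = 102 kJ.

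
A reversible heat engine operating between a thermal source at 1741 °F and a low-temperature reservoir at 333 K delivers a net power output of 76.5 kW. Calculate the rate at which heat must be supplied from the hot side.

T_H = 1741 °F → (1741 − 32) × 5/9 = 949.44 °C = 1222.59 K.
Since the cycle is reversible, η = 1 − T_C/T_H = 1 − 333.00/1222.59 = 0.7276.
Q_H = W/η = 76.5/0.7276 = 105.1 kW.

Q̇_H ≈ 105.1 kW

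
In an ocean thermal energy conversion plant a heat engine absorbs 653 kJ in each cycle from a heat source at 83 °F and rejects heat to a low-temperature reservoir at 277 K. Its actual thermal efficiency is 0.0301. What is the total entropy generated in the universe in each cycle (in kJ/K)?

T_H = 83 °F → (83 − 32) × 5/9 = 28.33 °C = 301.48 K.
W = η·Q_H = 0.0301 × 653 = 19.66 kJ, so Q_C = Q_H − W = 633.3 kJ.
Entropy balance on the reservoirs: −Q_H/T_H = -2.166 kJ/K, +Q_C/T_C = 2.286 kJ/K.
ΔS_univ = −Q_H/T_H + Q_C/T_C = 0.120 kJ/K (> 0, since η = 0.0301 < η_Carnot = 0.081).

ΔS_univ ≈ 0.120 kJ/K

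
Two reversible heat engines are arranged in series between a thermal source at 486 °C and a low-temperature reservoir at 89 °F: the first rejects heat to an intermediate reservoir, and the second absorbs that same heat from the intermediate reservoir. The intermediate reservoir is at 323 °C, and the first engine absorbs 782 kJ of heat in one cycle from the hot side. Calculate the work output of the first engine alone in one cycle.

T_H = 486 °C → 486 + 273.15 = 759.15 K.
T_C = 89 °F → (89 − 32) × 5/9 = 31.67 °C = 304.82 K.
T_m = 323 °C → 323 + 273.15 = 596.15 K.
First-stage efficiency η₁ = 1 − T_m/T_H = 1 − 596.15/759.15 = 0.2147.
W₁ = η₁·Q_H = 0.2147 × 782 = 167.9 kJ.

W₁ ≈ 167.9 kJ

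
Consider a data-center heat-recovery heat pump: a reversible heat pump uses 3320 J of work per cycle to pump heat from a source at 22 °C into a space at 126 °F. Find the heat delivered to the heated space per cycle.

Q_H ≈ 35740 J

T_H = 126 °F → (126 − 32) × 5/9 = 52.22 °C = 325.37 K.
T_C = 22 °C → 22 + 273.15 = 295.15 K.
Reversible heating COP: COP_HP = T_H/(T_H − T_C) = 325.37/30.22 = 10.7660.
Q_H = COP_HP · W = 10.7660 × 3320 = 35740 J.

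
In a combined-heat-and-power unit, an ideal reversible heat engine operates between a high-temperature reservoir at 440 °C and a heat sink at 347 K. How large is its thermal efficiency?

η ≈ 0.5134

T_H = 440 °C → 440 + 273.15 = 713.15 K.
For a reversible engine, η = 1 − T_C/T_H = 1 − 347.00/713.15 = 0.5134.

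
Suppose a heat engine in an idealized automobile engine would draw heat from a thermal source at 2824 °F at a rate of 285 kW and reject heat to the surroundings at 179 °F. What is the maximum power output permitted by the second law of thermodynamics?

Ẇ_max ≈ 230 kW

T_H = 2824 °F → (2824 − 32) × 5/9 = 1551.11 °C = 1824.26 K.
T_C = 179 °F → (179 − 32) × 5/9 = 81.67 °C = 354.82 K.
By the Carnot theorem, η_max = 1 − T_C/T_H = 1 − 354.82/1824.26 = 0.8055.
W_max = η_max · Q_H = 0.8055 × 285 = 230 kW.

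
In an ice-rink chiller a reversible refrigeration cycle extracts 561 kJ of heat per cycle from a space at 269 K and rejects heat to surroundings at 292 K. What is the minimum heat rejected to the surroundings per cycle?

Q_H ≈ 609 kJ

For a reversible cycle Q_H/Q_C = T_H/T_C, so Q_H = Q_C·T_H/T_C = 561 × 292.00/269.00 = 609 kJ.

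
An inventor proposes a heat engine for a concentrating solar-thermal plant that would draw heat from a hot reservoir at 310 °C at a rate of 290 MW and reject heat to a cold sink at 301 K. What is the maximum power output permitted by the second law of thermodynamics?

T_H = 310 °C → 310 + 273.15 = 583.15 K.
The second-law ceiling is the Carnot efficiency, η_max = 1 − T_C/T_H = 1 − 301.00/583.15 = 0.4838.
W_max = η_max · Q_H = 0.4838 × 290 = 140.3 MW.

Ẇ_max ≈ 140.3 MW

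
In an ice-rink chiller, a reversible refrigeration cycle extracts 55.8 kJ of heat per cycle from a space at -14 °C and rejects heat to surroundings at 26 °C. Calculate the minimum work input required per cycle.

T_H = 26 °C → 26 + 273.15 = 299.15 K.
T_C = -14 °C → -14 + 273.15 = 259.15 K.
COP_R = T_C/(T_H − T_C) = 259.15/40.00 = 6.4787.
W = Q_C/COP_R = 55.8/6.4787 = 8.613 kJ.

W_in ≈ 8.613 kJ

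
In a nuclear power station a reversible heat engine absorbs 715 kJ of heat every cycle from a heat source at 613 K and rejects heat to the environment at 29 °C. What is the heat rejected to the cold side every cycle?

T_C = 29 °C → 29 + 273.15 = 302.15 K.
For a reversible engine, η = 1 − T_C/T_H = 1 − 302.15/613.00 = 0.5071.
For a reversible cycle Q_C/Q_H = T_C/T_H, so Q_C = 715 × 302.15/613.00 = 352 kJ.

Q_C ≈ 352 kJ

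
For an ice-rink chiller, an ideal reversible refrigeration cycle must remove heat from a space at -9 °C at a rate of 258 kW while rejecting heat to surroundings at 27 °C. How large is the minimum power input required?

Ẇ_in ≈ 35.2 kW

T_H = 27 °C → 27 + 273.15 = 300.15 K.
T_C = -9 °C → -9 + 273.15 = 264.15 K.
Carnot COP: COP_R = T_C/(T_H − T_C) = 264.15/36.00 = 7.3375.
W = Q_C/COP_R = 258/7.3375 = 35.2 kW.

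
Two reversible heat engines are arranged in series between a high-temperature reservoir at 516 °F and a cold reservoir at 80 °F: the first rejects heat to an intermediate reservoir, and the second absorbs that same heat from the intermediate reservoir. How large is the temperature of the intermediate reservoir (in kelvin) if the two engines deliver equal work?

T_m ≈ 421 K

T_H = 516 °F → (516 − 32) × 5/9 = 268.89 °C = 542.04 K.
T_C = 80 °F → (80 − 32) × 5/9 = 26.67 °C = 299.82 K.
For reversible stages Q_m = Q_H·(T_m/T_H). Setting W₁ = Q_H(1 − T_m/T_H) equal to W₂ = Q_m(1 − T_C/T_m) = Q_H·(T_m − T_C)/T_H gives T_H − T_m = T_m − T_C, so T_m = (T_H + T_C)/2 = (542.04 + 299.82)/2 = 421 K.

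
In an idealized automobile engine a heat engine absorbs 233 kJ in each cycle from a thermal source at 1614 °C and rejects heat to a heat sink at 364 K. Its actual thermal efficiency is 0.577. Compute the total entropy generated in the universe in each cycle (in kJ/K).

ΔS_univ ≈ 0.147 kJ/K

T_H = 1614 °C → 1614 + 273.15 = 1887.15 K.
W = η·Q_H = 0.577 × 233 = 134.4 kJ, so Q_C = Q_H − W = 98.56 kJ.
Reservoir entropy changes: ΔS_H = −Q_H/T_H = −233/1887.15 = -0.1235 kJ/K and ΔS_C = +Q_C/T_C = 98.56/364.00 = 0.2708 kJ/K.
ΔS_univ = −Q_H/T_H + Q_C/T_C = 0.147 kJ/K (> 0, since η = 0.577 < η_Carnot = 0.807).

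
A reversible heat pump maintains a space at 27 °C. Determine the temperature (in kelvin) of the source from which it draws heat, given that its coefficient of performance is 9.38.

T_H = 27 °C → 27 + 273.15 = 300.15 K.
COP_HP = T_H/(T_H − T_C) ⇒ T_C = T_H·(COP_HP − 1)/COP_HP = 300.15 × (9.38 − 1)/9.38 = 268.2 K.

T_C ≈ 268.2 K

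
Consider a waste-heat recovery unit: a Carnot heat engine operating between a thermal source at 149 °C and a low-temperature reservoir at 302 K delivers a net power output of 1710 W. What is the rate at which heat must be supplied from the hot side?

Q̇_H ≈ 6008 W

T_H = 149 °C → 149 + 273.15 = 422.15 K.
Carnot efficiency: η = 1 − T_C/T_H = 1 − 302.00/422.15 = 0.2846.
Q_H = W/η = 1710/0.2846 = 6008 W.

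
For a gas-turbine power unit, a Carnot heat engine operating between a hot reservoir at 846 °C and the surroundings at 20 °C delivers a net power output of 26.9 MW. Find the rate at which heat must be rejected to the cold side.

Q̇_C ≈ 9.55 MW

T_H = 846 °C → 846 + 273.15 = 1119.15 K.
T_C = 20 °C → 20 + 273.15 = 293.15 K.
Since the cycle is reversible, η = 1 − T_C/T_H = 1 − 293.15/1119.15 = 0.7381.
Since Q_C/Q_H = T_C/T_H and Q_H = W/η, Q_C = W·T_C/(T_H − T_C) = 26.9 × 293.15/826.00 = 9.55 MW.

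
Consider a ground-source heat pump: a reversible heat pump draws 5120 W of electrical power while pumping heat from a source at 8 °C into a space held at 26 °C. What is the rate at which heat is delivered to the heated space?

Q̇_H ≈ 85100 W

T_H = 26 °C → 26 + 273.15 = 299.15 K.
T_C = 8 °C → 8 + 273.15 = 281.15 K.
Reversible heating COP: COP_HP = T_H/(T_H − T_C) = 299.15/18.00 = 16.6194.
Q_H = COP_HP · W = 16.6194 × 5120 = 85100 W.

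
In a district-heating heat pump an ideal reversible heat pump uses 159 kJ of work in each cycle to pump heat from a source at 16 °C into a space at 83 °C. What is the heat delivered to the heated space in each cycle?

Q_H ≈ 845.2 kJ

T_H = 83 °C → 83 + 273.15 = 356.15 K.
T_C = 16 °C → 16 + 273.15 = 289.15 K.
Reversible heating COP: COP_HP = T_H/(T_H − T_C) = 356.15/67.00 = 5.3157.
Q_H = COP_HP · W = 5.3157 × 159 = 845.2 kJ.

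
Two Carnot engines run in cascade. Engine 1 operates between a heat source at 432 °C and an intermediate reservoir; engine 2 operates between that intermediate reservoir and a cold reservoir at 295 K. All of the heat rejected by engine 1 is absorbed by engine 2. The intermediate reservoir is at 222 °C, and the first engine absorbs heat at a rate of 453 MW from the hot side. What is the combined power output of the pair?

T_H = 432 °C → 432 + 273.15 = 705.15 K.
Two reversible stages in series are equivalent to a single Carnot engine between T_H and T_C, so η_total = 1 − T_C/T_H = 1 − 295.00/705.15 = 0.5816.
W_total = η_total · Q_H = 0.5816 × 453 = 263 MW.

Ẇ_total ≈ 263 MW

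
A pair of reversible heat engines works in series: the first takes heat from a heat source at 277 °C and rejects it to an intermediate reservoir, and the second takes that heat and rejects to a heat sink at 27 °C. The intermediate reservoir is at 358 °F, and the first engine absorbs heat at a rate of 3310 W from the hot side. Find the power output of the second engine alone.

T_H = 277 °C → 277 + 273.15 = 550.15 K.
T_C = 27 °C → 27 + 273.15 = 300.15 K.
T_m = 358 °F → (358 − 32) × 5/9 = 181.11 °C = 454.26 K.
Heat entering the second stage: Q_m = Q_H·(T_m/T_H) = 3310 × 454.26/550.15 = 2733 W.
Second-stage efficiency η₂ = 1 − T_C/T_m = 1 − 300.15/454.26 = 0.3393, so W₂ = η₂·Q_m = 927.2 W.

Ẇ₂ ≈ 927.2 W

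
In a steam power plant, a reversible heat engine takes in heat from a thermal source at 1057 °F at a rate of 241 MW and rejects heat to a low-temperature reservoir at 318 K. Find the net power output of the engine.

Ẇ ≈ 150.0 MW

T_H = 1057 °F → (1057 − 32) × 5/9 = 569.44 °C = 842.59 K.
Since the cycle is reversible, η = 1 − T_C/T_H = 1 − 318.00/842.59 = 0.6226.
W = η·Q_H = 0.6226 × 241 = 150.0 MW.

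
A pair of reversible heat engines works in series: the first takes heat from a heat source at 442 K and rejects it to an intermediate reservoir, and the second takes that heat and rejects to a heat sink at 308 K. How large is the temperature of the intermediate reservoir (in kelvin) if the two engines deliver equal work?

T_m ≈ 375 K

For reversible stages Q_m = Q_H·(T_m/T_H). Setting W₁ = Q_H(1 − T_m/T_H) equal to W₂ = Q_m(1 − T_C/T_m) = Q_H·(T_m − T_C)/T_H gives T_H − T_m = T_m − T_C, so T_m = (T_H + T_C)/2 = (442.00 + 308.00)/2 = 375 K.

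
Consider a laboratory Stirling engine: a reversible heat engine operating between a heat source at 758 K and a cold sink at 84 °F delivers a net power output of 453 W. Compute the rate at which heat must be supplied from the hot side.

T_C = 84 °F → (84 − 32) × 5/9 = 28.89 °C = 302.04 K.
η_rev = 1 − T_C/T_H = 1 − 302.04/758.00 = 0.6015.
Q_H = W/η = 453/0.6015 = 753 W.

Q̇_H ≈ 753 W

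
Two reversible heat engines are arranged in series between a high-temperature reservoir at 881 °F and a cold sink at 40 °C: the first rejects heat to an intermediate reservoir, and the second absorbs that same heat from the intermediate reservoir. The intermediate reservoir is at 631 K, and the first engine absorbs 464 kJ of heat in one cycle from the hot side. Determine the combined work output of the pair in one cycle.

W_total ≈ 269 kJ

T_H = 881 °F → (881 − 32) × 5/9 = 471.67 °C = 744.82 K.
T_C = 40 °C → 40 + 273.15 = 313.15 K.
Two reversible stages in series are equivalent to a single Carnot engine between T_H and T_C, so η_total = 1 − T_C/T_H = 1 − 313.15/744.82 = 0.5796.
W_total = η_total · Q_H = 0.5796 × 464 = 269 kJ.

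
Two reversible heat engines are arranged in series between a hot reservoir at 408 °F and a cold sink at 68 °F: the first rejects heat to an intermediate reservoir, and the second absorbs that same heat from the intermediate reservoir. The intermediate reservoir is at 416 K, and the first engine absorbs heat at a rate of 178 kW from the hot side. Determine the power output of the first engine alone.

T_H = 408 °F → (408 − 32) × 5/9 = 208.89 °C = 482.04 K.
T_C = 68 °F → (68 − 32) × 5/9 = 20.00 °C = 293.15 K.
First-stage efficiency η₁ = 1 − T_m/T_H = 1 − 416.00/482.04 = 0.1370.
W₁ = η₁·Q_H = 0.1370 × 178 = 24.39 kW.

Ẇ₁ ≈ 24.39 kW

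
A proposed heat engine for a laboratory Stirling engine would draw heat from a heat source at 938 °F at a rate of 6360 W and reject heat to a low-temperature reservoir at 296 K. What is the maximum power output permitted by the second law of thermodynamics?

Ẇ_max ≈ 3940 W

T_H = 938 °F → (938 − 32) × 5/9 = 503.33 °C = 776.48 K.
No engine can exceed the Carnot limit: η_max = 1 − T_C/T_H = 1 − 296.00/776.48 = 0.6188.
W_max = η_max · Q_H = 0.6188 × 6360 = 3940 W.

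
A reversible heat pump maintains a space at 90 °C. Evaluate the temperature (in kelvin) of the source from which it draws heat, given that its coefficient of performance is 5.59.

T_H = 90 °C → 90 + 273.15 = 363.15 K.
COP_HP = T_H/(T_H − T_C) ⇒ T_C = T_H·(COP_HP − 1)/COP_HP = 363.15 × (5.59 − 1)/5.59 = 298 K.

T_C ≈ 298 K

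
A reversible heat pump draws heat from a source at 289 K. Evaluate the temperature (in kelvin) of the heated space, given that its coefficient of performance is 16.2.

COP_HP = T_H/(T_H − T_C) ⇒ T_H = T_C·COP_HP/(COP_HP − 1) = 289.00 × 16.2/(16.2 − 1) = 308 K.

T_H ≈ 308 K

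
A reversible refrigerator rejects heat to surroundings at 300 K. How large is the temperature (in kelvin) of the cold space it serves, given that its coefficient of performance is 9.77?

T_C ≈ 272 K

COP_R = T_C/(T_H − T_C) ⇒ T_C = T_H·COP_R/(1 + COP_R) = 300.00 × 9.77/(1 + 9.77) = 272 K.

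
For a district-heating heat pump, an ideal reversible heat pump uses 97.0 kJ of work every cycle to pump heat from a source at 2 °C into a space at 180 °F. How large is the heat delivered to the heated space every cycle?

Q_H ≈ 430 kJ

T_H = 180 °F → (180 − 32) × 5/9 = 82.22 °C = 355.37 K.
T_C = 2 °C → 2 + 273.15 = 275.15 K.
For a reversible heat pump, COP_HP = T_H/(T_H − T_C) = 355.37/80.22 = 4.4298.
Q_H = COP_HP · W = 4.4298 × 97.0 = 430 kJ.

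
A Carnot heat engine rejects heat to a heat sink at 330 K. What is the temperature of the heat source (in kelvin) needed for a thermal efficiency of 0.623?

From η = 1 − T_C/T_H, solving for T_H gives T_H = T_C/(1 − η) = 330.00/(1 − 0.623) = 875 K.

T_H ≈ 875 K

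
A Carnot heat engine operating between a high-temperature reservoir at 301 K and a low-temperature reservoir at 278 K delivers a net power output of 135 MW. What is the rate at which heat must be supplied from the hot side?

Q̇_H ≈ 1770 MW

For a reversible engine, η = 1 − T_C/T_H = 1 − 278.00/301.00 = 0.0764.
Q_H = W/η = 135/0.0764 = 1770 MW.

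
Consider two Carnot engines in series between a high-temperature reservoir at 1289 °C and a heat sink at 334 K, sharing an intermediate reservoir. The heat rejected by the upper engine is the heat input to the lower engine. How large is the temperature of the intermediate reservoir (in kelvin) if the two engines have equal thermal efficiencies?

T_m ≈ 722.3 K

T_H = 1289 °C → 1289 + 273.15 = 1562.15 K.
Equal efficiencies require 1 − T_m/T_H = 1 − T_C/T_m, i.e. T_m/T_H = T_C/T_m, so T_m = √(T_H·T_C) = √(1562.15 × 334.00) = 722.3 K.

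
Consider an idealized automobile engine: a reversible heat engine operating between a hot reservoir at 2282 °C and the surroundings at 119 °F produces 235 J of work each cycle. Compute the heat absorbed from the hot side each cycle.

T_H = 2282 °C → 2282 + 273.15 = 2555.15 K.
T_C = 119 °F → (119 − 32) × 5/9 = 48.33 °C = 321.48 K.
For a reversible engine, η = 1 − T_C/T_H = 1 − 321.48/2555.15 = 0.8742.
Q_H = W/η = 235/0.8742 = 268.8 J.

Q_H ≈ 268.8 J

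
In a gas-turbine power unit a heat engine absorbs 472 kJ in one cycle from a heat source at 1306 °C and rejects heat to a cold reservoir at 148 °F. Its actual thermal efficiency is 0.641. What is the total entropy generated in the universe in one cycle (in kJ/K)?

T_H = 1306 °C → 1306 + 273.15 = 1579.15 K.
T_C = 148 °F → (148 − 32) × 5/9 = 64.44 °C = 337.59 K.
W = η·Q_H = 0.641 × 472 = 302.6 kJ, so Q_C = Q_H − W = 169.4 kJ.
Entropy balance on the reservoirs: −Q_H/T_H = -0.2989 kJ/K, +Q_C/T_C = 0.5019 kJ/K.
ΔS_univ = −Q_H/T_H + Q_C/T_C = 0.203 kJ/K (> 0, since η = 0.641 < η_Carnot = 0.786).

ΔS_univ ≈ 0.203 kJ/K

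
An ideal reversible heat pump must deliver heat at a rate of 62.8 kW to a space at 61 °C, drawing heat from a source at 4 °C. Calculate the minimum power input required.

T_H = 61 °C → 61 + 273.15 = 334.15 K.
T_C = 4 °C → 4 + 273.15 = 277.15 K.
Reversible heating COP: COP_HP = T_H/(T_H − T_C) = 334.15/57.00 = 5.8623.
W = Q_H/COP_HP = 62.8/5.8623 = 10.7 kW.

Ẇ_in ≈ 10.7 kW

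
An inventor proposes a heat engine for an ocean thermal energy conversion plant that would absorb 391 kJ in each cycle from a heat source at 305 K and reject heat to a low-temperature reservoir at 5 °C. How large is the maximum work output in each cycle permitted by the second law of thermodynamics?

T_C = 5 °C → 5 + 273.15 = 278.15 K.
The upper bound on efficiency is η_max = 1 − T_C/T_H = 1 − 278.15/305.00 = 0.0880.
W_max = η_max · Q_H = 0.0880 × 391 = 34.42 kJ.

W_max ≈ 34.42 kJ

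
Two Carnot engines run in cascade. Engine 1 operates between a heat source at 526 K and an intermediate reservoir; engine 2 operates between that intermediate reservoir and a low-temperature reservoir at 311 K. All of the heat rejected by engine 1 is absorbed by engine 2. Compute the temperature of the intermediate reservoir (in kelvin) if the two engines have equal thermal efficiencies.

T_m ≈ 404 K

Equal efficiencies require 1 − T_m/T_H = 1 − T_C/T_m, i.e. T_m/T_H = T_C/T_m, so T_m = √(T_H·T_C) = √(526.00 × 311.00) = 404 K.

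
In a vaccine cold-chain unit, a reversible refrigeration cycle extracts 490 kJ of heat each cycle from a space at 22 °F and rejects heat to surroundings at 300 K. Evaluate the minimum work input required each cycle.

T_C = 22 °F → (22 − 32) × 5/9 = -5.56 °C = 267.59 K.
Carnot COP: COP_R = T_C/(T_H − T_C) = 267.59/32.41 = 8.2577.
W = Q_C/COP_R = 490/8.2577 = 59.34 kJ.

W_in ≈ 59.34 kJ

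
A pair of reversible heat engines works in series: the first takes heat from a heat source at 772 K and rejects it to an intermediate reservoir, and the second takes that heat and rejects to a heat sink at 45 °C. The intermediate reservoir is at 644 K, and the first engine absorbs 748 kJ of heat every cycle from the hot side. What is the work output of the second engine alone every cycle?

T_C = 45 °C → 45 + 273.15 = 318.15 K.
Heat entering the second stage: Q_m = Q_H·(T_m/T_H) = 748 × 644.00/772.00 = 624 kJ.
Second-stage efficiency η₂ = 1 − T_C/T_m = 1 − 318.15/644.00 = 0.5060, so W₂ = η₂·Q_m = 316 kJ.

W₂ ≈ 316 kJ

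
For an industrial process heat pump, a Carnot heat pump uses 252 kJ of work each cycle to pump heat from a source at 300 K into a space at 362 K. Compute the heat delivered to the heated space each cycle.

The Carnot heat-pump COP is COP_HP = T_H/(T_H − T_C) = 362.00/62.00 = 5.8387.
Q_H = COP_HP · W = 5.8387 × 252 = 1470 kJ.

Q_H ≈ 1470 kJ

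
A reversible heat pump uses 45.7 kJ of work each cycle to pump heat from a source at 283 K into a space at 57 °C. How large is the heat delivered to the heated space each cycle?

Q_H ≈ 320 kJ

T_H = 57 °C → 57 + 273.15 = 330.15 K.
For a reversible heat pump, COP_HP = T_H/(T_H − T_C) = 330.15/47.15 = 7.0021.
Q_H = COP_HP · W = 7.0021 × 45.7 = 320 kJ.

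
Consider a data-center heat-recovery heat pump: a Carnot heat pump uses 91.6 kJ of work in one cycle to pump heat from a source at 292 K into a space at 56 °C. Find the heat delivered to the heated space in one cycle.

Q_H ≈ 812 kJ

T_H = 56 °C → 56 + 273.15 = 329.15 K.
The Carnot heat-pump COP is COP_HP = T_H/(T_H − T_C) = 329.15/37.15 = 8.8600.
Q_H = COP_HP · W = 8.8600 × 91.6 = 812 kJ.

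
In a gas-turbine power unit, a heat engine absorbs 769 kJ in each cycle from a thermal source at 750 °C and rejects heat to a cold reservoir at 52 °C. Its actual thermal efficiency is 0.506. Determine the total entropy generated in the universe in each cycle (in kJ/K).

ΔS_univ ≈ 0.417 kJ/K

T_H = 750 °C → 750 + 273.15 = 1023.15 K.
T_C = 52 °C → 52 + 273.15 = 325.15 K.
W = η·Q_H = 0.506 × 769 = 389.1 kJ, so Q_C = Q_H − W = 379.9 kJ.
The hot reservoir loses entropy Q_H/T_H = 769/1023.15 = 0.7516 kJ/K; the cold reservoir gains Q_C/T_C = 379.9/325.15 = 1.168 kJ/K.
ΔS_univ = −Q_H/T_H + Q_C/T_C = 0.417 kJ/K (> 0, since η = 0.506 < η_Carnot = 0.682).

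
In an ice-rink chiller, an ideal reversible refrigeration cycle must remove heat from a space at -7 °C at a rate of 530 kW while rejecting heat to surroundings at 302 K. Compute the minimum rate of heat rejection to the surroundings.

Q̇_H ≈ 601.4 kW

T_C = -7 °C → -7 + 273.15 = 266.15 K.
For a reversible cycle Q_H/Q_C = T_H/T_C, so Q_H = Q_C·T_H/T_C = 530 × 302.00/266.15 = 601.4 kW.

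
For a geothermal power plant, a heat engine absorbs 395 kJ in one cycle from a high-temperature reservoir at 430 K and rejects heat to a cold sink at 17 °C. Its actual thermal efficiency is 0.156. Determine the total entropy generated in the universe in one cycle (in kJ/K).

ΔS_univ ≈ 0.230 kJ/K

T_C = 17 °C → 17 + 273.15 = 290.15 K.
W = η·Q_H = 0.156 × 395 = 61.62 kJ, so Q_C = Q_H − W = 333.4 kJ.
The hot reservoir loses entropy Q_H/T_H = 395/430.00 = 0.9186 kJ/K; the cold reservoir gains Q_C/T_C = 333.4/290.15 = 1.149 kJ/K.
ΔS_univ = −Q_H/T_H + Q_C/T_C = 0.230 kJ/K (> 0, since η = 0.156 < η_Carnot = 0.325).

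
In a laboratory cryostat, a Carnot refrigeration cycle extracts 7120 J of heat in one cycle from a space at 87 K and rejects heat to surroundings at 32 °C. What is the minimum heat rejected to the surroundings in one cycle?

Q_H ≈ 24970 J

T_H = 32 °C → 32 + 273.15 = 305.15 K.
For a reversible cycle Q_H/Q_C = T_H/T_C, so Q_H = Q_C·T_H/T_C = 7120 × 305.15/87.00 = 24970 J.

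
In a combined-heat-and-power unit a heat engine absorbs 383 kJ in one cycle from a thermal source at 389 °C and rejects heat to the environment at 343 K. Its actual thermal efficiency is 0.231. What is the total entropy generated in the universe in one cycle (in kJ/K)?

ΔS_univ ≈ 0.2803 kJ/K

T_H = 389 °C → 389 + 273.15 = 662.15 K.
W = η·Q_H = 0.231 × 383 = 88.47 kJ, so Q_C = Q_H − W = 294.5 kJ.
Reservoir entropy changes: ΔS_H = −Q_H/T_H = −383/662.15 = -0.5784 kJ/K and ΔS_C = +Q_C/T_C = 294.5/343.00 = 0.8587 kJ/K.
ΔS_univ = −Q_H/T_H + Q_C/T_C = 0.2803 kJ/K (> 0, since η = 0.231 < η_Carnot = 0.482).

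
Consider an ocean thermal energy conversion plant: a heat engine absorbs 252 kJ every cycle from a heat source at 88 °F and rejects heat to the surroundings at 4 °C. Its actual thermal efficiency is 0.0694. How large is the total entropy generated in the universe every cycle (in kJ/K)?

T_H = 88 °F → (88 − 32) × 5/9 = 31.11 °C = 304.26 K.
T_C = 4 °C → 4 + 273.15 = 277.15 K.
W = η·Q_H = 0.0694 × 252 = 17.49 kJ, so Q_C = Q_H − W = 234.5 kJ.
Reservoir entropy changes: ΔS_H = −Q_H/T_H = −252/304.26 = -0.8282 kJ/K and ΔS_C = +Q_C/T_C = 234.5/277.15 = 0.8462 kJ/K.
ΔS_univ = −Q_H/T_H + Q_C/T_C = 0.0179 kJ/K (> 0, since η = 0.0694 < η_Carnot = 0.089).

ΔS_univ ≈ 0.0179 kJ/K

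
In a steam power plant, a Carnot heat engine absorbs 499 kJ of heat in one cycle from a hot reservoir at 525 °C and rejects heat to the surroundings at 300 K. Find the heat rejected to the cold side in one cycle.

T_H = 525 °C → 525 + 273.15 = 798.15 K.
The Carnot efficiency is η = 1 − T_C/T_H = 1 − 300.00/798.15 = 0.6241.
For a reversible cycle Q_C/Q_H = T_C/T_H, so Q_C = 499 × 300.00/798.15 = 187.6 kJ.

Q_C ≈ 187.6 kJ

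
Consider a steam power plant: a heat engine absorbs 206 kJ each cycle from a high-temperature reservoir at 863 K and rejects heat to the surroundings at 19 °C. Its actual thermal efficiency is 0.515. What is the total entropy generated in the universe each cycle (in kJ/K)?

T_C = 19 °C → 19 + 273.15 = 292.15 K.
W = η·Q_H = 0.515 × 206 = 106.1 kJ, so Q_C = Q_H − W = 99.91 kJ.
Reservoir entropy changes: ΔS_H = −Q_H/T_H = −206/863.00 = -0.2387 kJ/K and ΔS_C = +Q_C/T_C = 99.91/292.15 = 0.3420 kJ/K.
ΔS_univ = −Q_H/T_H + Q_C/T_C = 0.103 kJ/K (> 0, since η = 0.515 < η_Carnot = 0.661).

ΔS_univ ≈ 0.103 kJ/K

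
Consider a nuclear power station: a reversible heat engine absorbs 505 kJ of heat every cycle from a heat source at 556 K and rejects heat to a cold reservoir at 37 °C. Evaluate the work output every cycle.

T_C = 37 °C → 37 + 273.15 = 310.15 K.
Carnot efficiency: η = 1 − T_C/T_H = 1 − 310.15/556.00 = 0.4422.
W = η·Q_H = 0.4422 × 505 = 223.3 kJ.

W ≈ 223.3 kJ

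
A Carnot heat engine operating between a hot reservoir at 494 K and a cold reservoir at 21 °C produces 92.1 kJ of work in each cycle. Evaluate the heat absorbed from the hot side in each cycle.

T_C = 21 °C → 21 + 273.15 = 294.15 K.
Since the cycle is reversible, η = 1 − T_C/T_H = 1 − 294.15/494.00 = 0.4046.
Q_H = W/η = 92.1/0.4046 = 228 kJ.

Q_H ≈ 228 kJ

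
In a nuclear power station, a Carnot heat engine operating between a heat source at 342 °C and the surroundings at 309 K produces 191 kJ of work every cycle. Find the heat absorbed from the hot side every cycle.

Q_H ≈ 384 kJ

T_H = 342 °C → 342 + 273.15 = 615.15 K.
For a reversible engine, η = 1 − T_C/T_H = 1 − 309.00/615.15 = 0.4977.
Q_H = W/η = 191/0.4977 = 384 kJ.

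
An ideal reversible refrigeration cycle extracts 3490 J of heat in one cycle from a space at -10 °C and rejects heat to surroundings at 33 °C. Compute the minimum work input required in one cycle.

W_in ≈ 570 J

T_H = 33 °C → 33 + 273.15 = 306.15 K.
T_C = -10 °C → -10 + 273.15 = 263.15 K.
For a reversible refrigerator, COP_R = T_C/(T_H − T_C) = 263.15/43.00 = 6.1198.
W = Q_C/COP_R = 3490/6.1198 = 570 J.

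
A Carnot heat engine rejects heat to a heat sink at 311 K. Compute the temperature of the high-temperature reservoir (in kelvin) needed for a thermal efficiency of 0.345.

T_H ≈ 475 K

From η = 1 − T_C/T_H, solving for T_H gives T_H = T_C/(1 − η) = 311.00/(1 − 0.345) = 475 K.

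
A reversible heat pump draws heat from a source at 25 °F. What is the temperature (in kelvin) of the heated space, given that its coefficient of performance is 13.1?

T_H ≈ 292 K

T_C = 25 °F → (25 − 32) × 5/9 = -3.89 °C = 269.26 K.
COP_HP = T_H/(T_H − T_C) ⇒ T_H = T_C·COP_HP/(COP_HP − 1) = 269.26 × 13.1/(13.1 − 1) = 292 K.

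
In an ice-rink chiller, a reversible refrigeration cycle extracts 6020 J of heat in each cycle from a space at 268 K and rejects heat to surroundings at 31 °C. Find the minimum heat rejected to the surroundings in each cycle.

Q_H ≈ 6830 J

T_H = 31 °C → 31 + 273.15 = 304.15 K.
For a reversible cycle Q_H/Q_C = T_H/T_C, so Q_H = Q_C·T_H/T_C = 6020 × 304.15/268.00 = 6830 J.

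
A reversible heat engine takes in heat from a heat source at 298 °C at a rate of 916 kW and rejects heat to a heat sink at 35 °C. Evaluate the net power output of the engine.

Ẇ ≈ 421.8 kW

T_H = 298 °C → 298 + 273.15 = 571.15 K.
T_C = 35 °C → 35 + 273.15 = 308.15 K.
The Carnot efficiency is η = 1 − T_C/T_H = 1 − 308.15/571.15 = 0.4605.
W = η·Q_H = 0.4605 × 916 = 421.8 kW.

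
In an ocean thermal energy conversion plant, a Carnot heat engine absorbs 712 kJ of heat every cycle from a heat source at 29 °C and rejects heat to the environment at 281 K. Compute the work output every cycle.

W ≈ 49.84 kJ

T_H = 29 °C → 29 + 273.15 = 302.15 K.
Since the cycle is reversible, η = 1 − T_C/T_H = 1 − 281.00/302.15 = 0.0700.
W = η·Q_H = 0.0700 × 712 = 49.84 kJ.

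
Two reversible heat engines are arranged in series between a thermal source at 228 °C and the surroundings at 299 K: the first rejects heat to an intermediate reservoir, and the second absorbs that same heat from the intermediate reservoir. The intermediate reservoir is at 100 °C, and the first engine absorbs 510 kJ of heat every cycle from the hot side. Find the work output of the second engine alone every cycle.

T_H = 228 °C → 228 + 273.15 = 501.15 K.
T_m = 100 °C → 100 + 273.15 = 373.15 K.
Heat entering the second stage: Q_m = Q_H·(T_m/T_H) = 510 × 373.15/501.15 = 380 kJ.
Second-stage efficiency η₂ = 1 − T_C/T_m = 1 − 299.00/373.15 = 0.1987, so W₂ = η₂·Q_m = 75.5 kJ.

W₂ ≈ 75.5 kJ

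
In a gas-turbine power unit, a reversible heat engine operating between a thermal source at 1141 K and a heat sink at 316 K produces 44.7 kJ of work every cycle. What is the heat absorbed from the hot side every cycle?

Carnot efficiency: η = 1 − T_C/T_H = 1 − 316.00/1141.00 = 0.7230.
Q_H = W/η = 44.7/0.7230 = 61.82 kJ.

Q_H ≈ 61.82 kJ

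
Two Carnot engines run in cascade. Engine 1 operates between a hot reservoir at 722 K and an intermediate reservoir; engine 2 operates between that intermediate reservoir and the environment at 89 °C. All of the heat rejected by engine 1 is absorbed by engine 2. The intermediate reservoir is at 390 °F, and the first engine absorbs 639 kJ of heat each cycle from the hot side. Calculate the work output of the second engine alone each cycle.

W₂ ≈ 97.3 kJ

T_C = 89 °C → 89 + 273.15 = 362.15 K.
T_m = 390 °F → (390 − 32) × 5/9 = 198.89 °C = 472.04 K.
Heat entering the second stage: Q_m = Q_H·(T_m/T_H) = 639 × 472.04/722.00 = 418 kJ.
Second-stage efficiency η₂ = 1 − T_C/T_m = 1 − 362.15/472.04 = 0.2328, so W₂ = η₂·Q_m = 97.3 kJ.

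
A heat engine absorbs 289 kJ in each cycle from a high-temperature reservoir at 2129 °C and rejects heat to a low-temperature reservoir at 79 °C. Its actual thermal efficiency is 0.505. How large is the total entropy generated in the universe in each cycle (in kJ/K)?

ΔS_univ ≈ 0.2859 kJ/K

T_H = 2129 °C → 2129 + 273.15 = 2402.15 K.
T_C = 79 °C → 79 + 273.15 = 352.15 K.
W = η·Q_H = 0.505 × 289 = 145.9 kJ, so Q_C = Q_H − W = 143.1 kJ.
Entropy balance on the reservoirs: −Q_H/T_H = -0.1203 kJ/K, +Q_C/T_C = 0.4062 kJ/K.
ΔS_univ = −Q_H/T_H + Q_C/T_C = 0.2859 kJ/K (> 0, since η = 0.505 < η_Carnot = 0.853).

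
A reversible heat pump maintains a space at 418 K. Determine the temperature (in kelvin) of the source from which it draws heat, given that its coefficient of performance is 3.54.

COP_HP = T_H/(T_H − T_C) ⇒ T_C = T_H·(COP_HP − 1)/COP_HP = 418.00 × (3.54 − 1)/3.54 = 299.9 K.

T_C ≈ 299.9 K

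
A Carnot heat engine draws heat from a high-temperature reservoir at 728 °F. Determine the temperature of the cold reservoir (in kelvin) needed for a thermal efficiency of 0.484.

T_H = 728 °F → (728 − 32) × 5/9 = 386.67 °C = 659.82 K.
From η = 1 − T_C/T_H, T_C = T_H·(1 − η) = 659.82 × (1 − 0.484) = 340 K.

T_C ≈ 340 K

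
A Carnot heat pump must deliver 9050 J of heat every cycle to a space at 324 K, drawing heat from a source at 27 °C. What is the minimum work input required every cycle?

W_in ≈ 666 J

T_C = 27 °C → 27 + 273.15 = 300.15 K.
Reversible heating COP: COP_HP = T_H/(T_H − T_C) = 324.00/23.85 = 13.5849.
W = Q_H/COP_HP = 9050/13.5849 = 666 J.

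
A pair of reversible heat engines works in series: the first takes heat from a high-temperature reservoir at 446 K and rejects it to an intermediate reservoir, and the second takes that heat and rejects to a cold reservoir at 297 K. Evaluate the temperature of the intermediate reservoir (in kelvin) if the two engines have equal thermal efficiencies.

T_m ≈ 364 K

Equal efficiencies require 1 − T_m/T_H = 1 − T_C/T_m, i.e. T_m/T_H = T_C/T_m, so T_m = √(T_H·T_C) = √(446.00 × 297.00) = 364 K.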